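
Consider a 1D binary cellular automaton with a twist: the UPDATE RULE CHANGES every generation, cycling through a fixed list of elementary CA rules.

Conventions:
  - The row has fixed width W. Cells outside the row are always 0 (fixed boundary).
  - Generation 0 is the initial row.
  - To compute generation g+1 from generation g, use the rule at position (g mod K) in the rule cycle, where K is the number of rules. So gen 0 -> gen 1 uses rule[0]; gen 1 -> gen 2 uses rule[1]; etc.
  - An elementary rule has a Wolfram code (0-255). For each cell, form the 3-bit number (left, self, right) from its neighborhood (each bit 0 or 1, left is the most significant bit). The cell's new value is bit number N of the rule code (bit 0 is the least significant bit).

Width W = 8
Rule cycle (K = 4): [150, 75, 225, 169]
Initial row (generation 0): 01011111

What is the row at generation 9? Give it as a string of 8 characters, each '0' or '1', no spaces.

Answer: 11001010

Derivation:
Gen 0: 01011111
Gen 1 (rule 150): 11001110
Gen 2 (rule 75): 11011010
Gen 3 (rule 225): 01101100
Gen 4 (rule 169): 01011001
Gen 5 (rule 150): 11000111
Gen 6 (rule 75): 11011101
Gen 7 (rule 225): 01101110
Gen 8 (rule 169): 01011100
Gen 9 (rule 150): 11001010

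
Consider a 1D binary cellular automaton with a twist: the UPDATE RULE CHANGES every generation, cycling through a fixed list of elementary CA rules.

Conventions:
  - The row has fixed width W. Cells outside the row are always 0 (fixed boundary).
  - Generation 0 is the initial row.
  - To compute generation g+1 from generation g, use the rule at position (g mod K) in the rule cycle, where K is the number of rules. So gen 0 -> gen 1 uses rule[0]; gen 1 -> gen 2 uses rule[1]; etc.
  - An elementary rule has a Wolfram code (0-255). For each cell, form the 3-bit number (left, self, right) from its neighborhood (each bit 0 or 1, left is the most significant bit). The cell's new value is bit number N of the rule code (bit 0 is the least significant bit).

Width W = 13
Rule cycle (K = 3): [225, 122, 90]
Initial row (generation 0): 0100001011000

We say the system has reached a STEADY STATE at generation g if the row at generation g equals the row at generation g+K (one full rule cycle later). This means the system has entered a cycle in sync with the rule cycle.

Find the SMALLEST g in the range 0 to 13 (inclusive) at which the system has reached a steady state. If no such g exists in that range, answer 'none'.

Answer: none

Derivation:
Gen 0: 0100001011000
Gen 1 (rule 225): 0001100101011
Gen 2 (rule 122): 0011111010111
Gen 3 (rule 90): 0110001000101
Gen 4 (rule 225): 0010100010010
Gen 5 (rule 122): 0101010101101
Gen 6 (rule 90): 1000000001100
Gen 7 (rule 225): 0011111100101
Gen 8 (rule 122): 0110000111010
Gen 9 (rule 90): 1111001101001
Gen 10 (rule 225): 0111000110000
Gen 11 (rule 122): 1101101111000
Gen 12 (rule 90): 1101101001100
Gen 13 (rule 225): 0110110000101
Gen 14 (rule 122): 1111111001010
Gen 15 (rule 90): 1000001110001
Gen 16 (rule 225): 0011100110100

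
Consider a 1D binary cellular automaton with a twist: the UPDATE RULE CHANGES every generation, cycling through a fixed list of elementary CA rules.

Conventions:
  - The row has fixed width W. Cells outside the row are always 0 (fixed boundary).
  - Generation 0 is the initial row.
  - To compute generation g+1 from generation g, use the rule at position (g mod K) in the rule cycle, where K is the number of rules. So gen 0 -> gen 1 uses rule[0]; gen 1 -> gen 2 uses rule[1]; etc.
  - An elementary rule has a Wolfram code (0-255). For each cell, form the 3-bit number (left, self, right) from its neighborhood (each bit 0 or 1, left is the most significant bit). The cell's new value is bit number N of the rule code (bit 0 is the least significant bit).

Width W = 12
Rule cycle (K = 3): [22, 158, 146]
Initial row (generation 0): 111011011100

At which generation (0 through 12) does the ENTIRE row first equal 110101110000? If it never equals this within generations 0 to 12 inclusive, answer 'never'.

Gen 0: 111011011100
Gen 1 (rule 22): 000000000010
Gen 2 (rule 158): 000000000111
Gen 3 (rule 146): 000000001010
Gen 4 (rule 22): 000000011011
Gen 5 (rule 158): 000000110010
Gen 6 (rule 146): 000001001101
Gen 7 (rule 22): 000011110001
Gen 8 (rule 158): 000111101011
Gen 9 (rule 146): 001011000000
Gen 10 (rule 22): 011000100000
Gen 11 (rule 158): 110101110000
Gen 12 (rule 146): 000000101000

Answer: 11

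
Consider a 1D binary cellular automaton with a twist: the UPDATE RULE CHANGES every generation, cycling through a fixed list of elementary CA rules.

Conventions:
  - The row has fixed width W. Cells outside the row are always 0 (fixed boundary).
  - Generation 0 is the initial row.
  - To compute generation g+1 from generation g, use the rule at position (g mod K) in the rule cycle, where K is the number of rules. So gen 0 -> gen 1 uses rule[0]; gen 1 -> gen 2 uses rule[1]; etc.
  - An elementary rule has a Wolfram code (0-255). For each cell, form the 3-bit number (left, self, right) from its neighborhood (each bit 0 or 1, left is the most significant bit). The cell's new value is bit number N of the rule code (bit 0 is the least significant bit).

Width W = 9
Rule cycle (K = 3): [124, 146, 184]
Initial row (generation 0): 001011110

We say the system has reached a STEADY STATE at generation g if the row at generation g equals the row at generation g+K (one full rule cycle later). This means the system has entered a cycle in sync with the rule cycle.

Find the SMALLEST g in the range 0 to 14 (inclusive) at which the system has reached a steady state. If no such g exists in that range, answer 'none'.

Gen 0: 001011110
Gen 1 (rule 124): 001110011
Gen 2 (rule 146): 010101100
Gen 3 (rule 184): 001011010
Gen 4 (rule 124): 001111111
Gen 5 (rule 146): 010111110
Gen 6 (rule 184): 001111101
Gen 7 (rule 124): 001000111
Gen 8 (rule 146): 010101010
Gen 9 (rule 184): 001010101
Gen 10 (rule 124): 001111111
Gen 11 (rule 146): 010111110
Gen 12 (rule 184): 001111101
Gen 13 (rule 124): 001000111
Gen 14 (rule 146): 010101010
Gen 15 (rule 184): 001010101
Gen 16 (rule 124): 001111111
Gen 17 (rule 146): 010111110

Answer: none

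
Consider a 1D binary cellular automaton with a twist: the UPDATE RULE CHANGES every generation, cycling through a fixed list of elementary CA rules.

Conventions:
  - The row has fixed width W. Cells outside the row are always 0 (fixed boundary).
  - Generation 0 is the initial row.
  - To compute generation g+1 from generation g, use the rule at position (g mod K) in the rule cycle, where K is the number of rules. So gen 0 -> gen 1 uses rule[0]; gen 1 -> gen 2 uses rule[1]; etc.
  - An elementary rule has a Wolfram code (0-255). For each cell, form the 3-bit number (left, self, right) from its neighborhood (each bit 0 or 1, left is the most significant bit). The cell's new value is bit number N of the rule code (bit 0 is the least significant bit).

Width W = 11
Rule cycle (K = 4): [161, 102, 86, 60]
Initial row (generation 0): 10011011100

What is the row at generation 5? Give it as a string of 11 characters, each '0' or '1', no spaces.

Answer: 11000000010

Derivation:
Gen 0: 10011011100
Gen 1 (rule 161): 00000101001
Gen 2 (rule 102): 00001111011
Gen 3 (rule 86): 00010001001
Gen 4 (rule 60): 00011001101
Gen 5 (rule 161): 11000000010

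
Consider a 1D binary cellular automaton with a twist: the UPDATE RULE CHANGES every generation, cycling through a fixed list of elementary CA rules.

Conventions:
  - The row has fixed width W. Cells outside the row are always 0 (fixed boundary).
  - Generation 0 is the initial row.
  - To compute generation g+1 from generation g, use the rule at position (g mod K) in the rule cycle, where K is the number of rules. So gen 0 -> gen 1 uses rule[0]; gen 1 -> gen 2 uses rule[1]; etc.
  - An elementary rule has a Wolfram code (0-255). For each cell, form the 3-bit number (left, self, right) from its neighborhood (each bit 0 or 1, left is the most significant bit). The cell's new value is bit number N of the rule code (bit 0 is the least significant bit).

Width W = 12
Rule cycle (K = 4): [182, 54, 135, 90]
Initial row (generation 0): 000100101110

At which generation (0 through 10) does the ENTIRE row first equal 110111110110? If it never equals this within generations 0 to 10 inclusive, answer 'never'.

Answer: 3

Derivation:
Gen 0: 000100101110
Gen 1 (rule 182): 001111110101
Gen 2 (rule 54): 010000001111
Gen 3 (rule 135): 110111110110
Gen 4 (rule 90): 110100010111
Gen 5 (rule 182): 001110111010
Gen 6 (rule 54): 010001000111
Gen 7 (rule 135): 110111011010
Gen 8 (rule 90): 110101011001
Gen 9 (rule 182): 001111100111
Gen 10 (rule 54): 010000011000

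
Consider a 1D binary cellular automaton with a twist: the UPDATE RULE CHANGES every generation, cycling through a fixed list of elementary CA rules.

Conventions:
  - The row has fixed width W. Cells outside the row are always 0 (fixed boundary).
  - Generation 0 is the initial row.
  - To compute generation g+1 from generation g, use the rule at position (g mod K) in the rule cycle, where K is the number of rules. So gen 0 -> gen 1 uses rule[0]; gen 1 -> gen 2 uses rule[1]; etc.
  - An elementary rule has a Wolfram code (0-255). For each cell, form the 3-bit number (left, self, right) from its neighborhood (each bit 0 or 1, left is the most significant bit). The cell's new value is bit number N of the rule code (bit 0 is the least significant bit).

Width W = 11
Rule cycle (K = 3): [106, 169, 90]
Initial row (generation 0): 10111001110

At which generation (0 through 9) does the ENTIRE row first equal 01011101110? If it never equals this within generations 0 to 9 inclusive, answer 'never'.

Answer: 7

Derivation:
Gen 0: 10111001110
Gen 1 (rule 106): 01101011010
Gen 2 (rule 169): 01010110100
Gen 3 (rule 90): 10000110010
Gen 4 (rule 106): 00001110100
Gen 5 (rule 169): 11101101001
Gen 6 (rule 90): 10101100110
Gen 7 (rule 106): 01011101110
Gen 8 (rule 169): 00111011100
Gen 9 (rule 90): 01101010110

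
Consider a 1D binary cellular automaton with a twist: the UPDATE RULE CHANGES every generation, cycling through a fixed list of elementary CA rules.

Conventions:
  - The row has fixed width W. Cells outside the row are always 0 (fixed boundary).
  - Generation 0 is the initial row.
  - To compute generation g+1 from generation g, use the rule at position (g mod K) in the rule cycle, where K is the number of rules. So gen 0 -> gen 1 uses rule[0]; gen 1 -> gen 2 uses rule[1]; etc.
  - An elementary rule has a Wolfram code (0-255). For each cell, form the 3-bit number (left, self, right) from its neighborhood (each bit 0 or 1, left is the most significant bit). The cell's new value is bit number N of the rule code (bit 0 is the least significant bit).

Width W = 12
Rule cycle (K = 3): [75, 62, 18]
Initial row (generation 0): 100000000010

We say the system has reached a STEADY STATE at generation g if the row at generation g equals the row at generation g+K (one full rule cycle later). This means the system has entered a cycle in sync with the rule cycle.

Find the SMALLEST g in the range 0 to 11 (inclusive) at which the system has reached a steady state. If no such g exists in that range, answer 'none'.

Gen 0: 100000000010
Gen 1 (rule 75): 001111111100
Gen 2 (rule 62): 011000000010
Gen 3 (rule 18): 100100000101
Gen 4 (rule 75): 001001111000
Gen 5 (rule 62): 011111000100
Gen 6 (rule 18): 100000101010
Gen 7 (rule 75): 001111000000
Gen 8 (rule 62): 011000100000
Gen 9 (rule 18): 100101010000
Gen 10 (rule 75): 001000000111
Gen 11 (rule 62): 011100001100
Gen 12 (rule 18): 100010010010
Gen 13 (rule 75): 001100100100
Gen 14 (rule 62): 011011111110

Answer: none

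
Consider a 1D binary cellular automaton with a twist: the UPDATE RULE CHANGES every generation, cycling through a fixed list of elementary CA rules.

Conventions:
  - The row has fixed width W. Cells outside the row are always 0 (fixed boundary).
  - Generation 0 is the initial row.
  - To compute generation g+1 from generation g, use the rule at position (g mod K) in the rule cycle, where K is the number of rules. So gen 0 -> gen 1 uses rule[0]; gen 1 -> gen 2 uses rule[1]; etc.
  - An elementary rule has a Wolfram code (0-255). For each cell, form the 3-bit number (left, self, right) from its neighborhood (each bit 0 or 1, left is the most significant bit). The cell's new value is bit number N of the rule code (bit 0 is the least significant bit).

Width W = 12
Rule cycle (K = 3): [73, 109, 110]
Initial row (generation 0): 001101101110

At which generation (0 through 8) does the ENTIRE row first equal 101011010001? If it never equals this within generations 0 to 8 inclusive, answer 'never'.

Answer: 7

Derivation:
Gen 0: 001101101110
Gen 1 (rule 73): 101101101010
Gen 2 (rule 109): 111111111110
Gen 3 (rule 110): 100000000010
Gen 4 (rule 73): 001111111000
Gen 5 (rule 109): 101000001011
Gen 6 (rule 110): 111000011111
Gen 7 (rule 73): 101011010001
Gen 8 (rule 109): 111111110101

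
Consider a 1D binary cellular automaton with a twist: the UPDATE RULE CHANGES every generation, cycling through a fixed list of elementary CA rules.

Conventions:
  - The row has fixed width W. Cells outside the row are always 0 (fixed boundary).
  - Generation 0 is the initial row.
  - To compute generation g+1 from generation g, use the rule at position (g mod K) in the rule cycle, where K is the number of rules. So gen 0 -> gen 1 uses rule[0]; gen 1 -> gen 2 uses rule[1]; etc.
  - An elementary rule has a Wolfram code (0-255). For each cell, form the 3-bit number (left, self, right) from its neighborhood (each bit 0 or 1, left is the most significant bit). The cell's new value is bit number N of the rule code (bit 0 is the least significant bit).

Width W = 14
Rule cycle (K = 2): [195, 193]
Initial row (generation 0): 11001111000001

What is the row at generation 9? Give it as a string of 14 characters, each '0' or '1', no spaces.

Answer: 10101001110100

Derivation:
Gen 0: 11001111000001
Gen 1 (rule 195): 01010111011110
Gen 2 (rule 193): 00000011001110
Gen 3 (rule 195): 11111101010110
Gen 4 (rule 193): 01111100000010
Gen 5 (rule 195): 10111101111100
Gen 6 (rule 193): 00011100111101
Gen 7 (rule 195): 11101101011100
Gen 8 (rule 193): 01100100001101
Gen 9 (rule 195): 10101001110100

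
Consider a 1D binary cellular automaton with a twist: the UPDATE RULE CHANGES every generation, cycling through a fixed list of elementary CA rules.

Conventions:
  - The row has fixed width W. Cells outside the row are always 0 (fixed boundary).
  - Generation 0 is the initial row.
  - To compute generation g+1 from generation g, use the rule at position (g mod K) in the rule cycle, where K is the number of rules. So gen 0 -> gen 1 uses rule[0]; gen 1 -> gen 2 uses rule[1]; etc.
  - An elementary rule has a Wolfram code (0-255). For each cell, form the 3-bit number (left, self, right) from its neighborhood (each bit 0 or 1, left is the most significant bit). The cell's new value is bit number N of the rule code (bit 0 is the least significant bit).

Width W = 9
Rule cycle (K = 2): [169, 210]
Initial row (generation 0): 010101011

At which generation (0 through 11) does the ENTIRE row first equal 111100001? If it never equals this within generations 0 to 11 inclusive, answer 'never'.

Answer: never

Derivation:
Gen 0: 010101011
Gen 1 (rule 169): 001010110
Gen 2 (rule 210): 010000011
Gen 3 (rule 169): 000111010
Gen 4 (rule 210): 001011001
Gen 5 (rule 169): 100110000
Gen 6 (rule 210): 011011000
Gen 7 (rule 169): 010110011
Gen 8 (rule 210): 100011101
Gen 9 (rule 169): 001011010
Gen 10 (rule 210): 010001001
Gen 11 (rule 169): 000100000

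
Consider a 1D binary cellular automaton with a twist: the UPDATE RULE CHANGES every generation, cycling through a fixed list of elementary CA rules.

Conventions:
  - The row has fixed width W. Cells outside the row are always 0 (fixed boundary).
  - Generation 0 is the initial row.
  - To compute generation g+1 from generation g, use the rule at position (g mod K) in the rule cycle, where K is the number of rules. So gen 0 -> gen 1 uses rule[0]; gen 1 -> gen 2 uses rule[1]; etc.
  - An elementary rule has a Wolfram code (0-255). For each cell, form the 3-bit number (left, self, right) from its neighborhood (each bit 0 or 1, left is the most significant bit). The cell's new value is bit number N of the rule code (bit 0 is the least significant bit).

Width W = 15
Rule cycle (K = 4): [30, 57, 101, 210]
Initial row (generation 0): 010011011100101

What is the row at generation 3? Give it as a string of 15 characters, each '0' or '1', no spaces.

Gen 0: 010011011100101
Gen 1 (rule 30): 111110010011101
Gen 2 (rule 57): 100001001010010
Gen 3 (rule 101): 101101001110010

Answer: 101101001110010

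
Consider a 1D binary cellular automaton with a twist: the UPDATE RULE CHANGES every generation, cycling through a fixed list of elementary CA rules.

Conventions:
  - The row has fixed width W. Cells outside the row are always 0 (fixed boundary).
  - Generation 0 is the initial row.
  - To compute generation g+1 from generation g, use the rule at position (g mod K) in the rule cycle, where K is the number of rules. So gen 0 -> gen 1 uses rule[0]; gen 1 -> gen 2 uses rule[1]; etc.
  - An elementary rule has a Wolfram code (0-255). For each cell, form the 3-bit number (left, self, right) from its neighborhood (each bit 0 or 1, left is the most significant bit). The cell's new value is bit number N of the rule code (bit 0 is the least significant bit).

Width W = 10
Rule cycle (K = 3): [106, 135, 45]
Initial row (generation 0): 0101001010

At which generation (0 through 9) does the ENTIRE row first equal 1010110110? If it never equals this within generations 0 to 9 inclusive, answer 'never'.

Answer: never

Derivation:
Gen 0: 0101001010
Gen 1 (rule 106): 1010010100
Gen 2 (rule 135): 1010110101
Gen 3 (rule 45): 1111101111
Gen 4 (rule 106): 1000111001
Gen 5 (rule 135): 1011010011
Gen 6 (rule 45): 1110110010
Gen 7 (rule 106): 1011110100
Gen 8 (rule 135): 1001100101
Gen 9 (rule 45): 1001000111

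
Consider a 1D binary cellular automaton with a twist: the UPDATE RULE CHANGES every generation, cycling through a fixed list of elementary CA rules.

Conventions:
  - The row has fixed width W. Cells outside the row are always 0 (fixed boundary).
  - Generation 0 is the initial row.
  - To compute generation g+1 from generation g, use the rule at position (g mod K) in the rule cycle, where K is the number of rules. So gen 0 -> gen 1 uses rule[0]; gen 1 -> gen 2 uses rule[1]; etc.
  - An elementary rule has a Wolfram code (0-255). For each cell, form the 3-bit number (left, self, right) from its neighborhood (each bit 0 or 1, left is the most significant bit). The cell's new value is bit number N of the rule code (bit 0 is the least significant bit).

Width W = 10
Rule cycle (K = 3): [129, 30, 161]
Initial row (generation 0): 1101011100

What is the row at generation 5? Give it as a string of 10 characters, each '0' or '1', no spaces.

Answer: 1101001110

Derivation:
Gen 0: 1101011100
Gen 1 (rule 129): 0000001001
Gen 2 (rule 30): 0000011111
Gen 3 (rule 161): 1111001110
Gen 4 (rule 129): 0110000100
Gen 5 (rule 30): 1101001110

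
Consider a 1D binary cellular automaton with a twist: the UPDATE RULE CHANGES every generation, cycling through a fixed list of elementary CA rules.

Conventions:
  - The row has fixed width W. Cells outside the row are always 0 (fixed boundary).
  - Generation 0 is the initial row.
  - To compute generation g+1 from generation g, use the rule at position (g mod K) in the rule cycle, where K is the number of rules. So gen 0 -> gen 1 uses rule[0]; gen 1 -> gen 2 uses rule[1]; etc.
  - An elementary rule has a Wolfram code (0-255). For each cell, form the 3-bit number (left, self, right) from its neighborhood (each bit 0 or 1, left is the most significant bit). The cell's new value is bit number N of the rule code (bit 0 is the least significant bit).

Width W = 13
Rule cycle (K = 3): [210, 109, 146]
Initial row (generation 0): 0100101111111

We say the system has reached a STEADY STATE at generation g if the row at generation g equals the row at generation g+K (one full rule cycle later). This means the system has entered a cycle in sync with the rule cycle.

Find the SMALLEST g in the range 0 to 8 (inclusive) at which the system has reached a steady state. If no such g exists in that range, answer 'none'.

Gen 0: 0100101111111
Gen 1 (rule 210): 1011000111111
Gen 2 (rule 109): 1111010100001
Gen 3 (rule 146): 0110000010010
Gen 4 (rule 210): 1011000101101
Gen 5 (rule 109): 1111010111111
Gen 6 (rule 146): 0110000011110
Gen 7 (rule 210): 1011000101111
Gen 8 (rule 109): 1111010111001
Gen 9 (rule 146): 0110000010110
Gen 10 (rule 210): 1011000100011
Gen 11 (rule 109): 1111010101011

Answer: none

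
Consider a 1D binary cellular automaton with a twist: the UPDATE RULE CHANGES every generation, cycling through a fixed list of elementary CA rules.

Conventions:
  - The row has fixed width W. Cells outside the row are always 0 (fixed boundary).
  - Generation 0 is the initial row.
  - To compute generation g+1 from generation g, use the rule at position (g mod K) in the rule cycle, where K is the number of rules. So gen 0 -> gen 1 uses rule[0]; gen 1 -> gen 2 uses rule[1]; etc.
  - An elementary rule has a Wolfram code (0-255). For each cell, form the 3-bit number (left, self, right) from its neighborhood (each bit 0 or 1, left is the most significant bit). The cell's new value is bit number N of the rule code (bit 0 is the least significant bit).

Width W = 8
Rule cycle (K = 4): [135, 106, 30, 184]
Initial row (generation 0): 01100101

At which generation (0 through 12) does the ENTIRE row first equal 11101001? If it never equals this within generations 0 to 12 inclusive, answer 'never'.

Gen 0: 01100101
Gen 1 (rule 135): 10001101
Gen 2 (rule 106): 00011110
Gen 3 (rule 30): 00110001
Gen 4 (rule 184): 00101000
Gen 5 (rule 135): 11101011
Gen 6 (rule 106): 10110111
Gen 7 (rule 30): 10100100
Gen 8 (rule 184): 01010010
Gen 9 (rule 135): 11010110
Gen 10 (rule 106): 11101110
Gen 11 (rule 30): 10001001
Gen 12 (rule 184): 01000100

Answer: never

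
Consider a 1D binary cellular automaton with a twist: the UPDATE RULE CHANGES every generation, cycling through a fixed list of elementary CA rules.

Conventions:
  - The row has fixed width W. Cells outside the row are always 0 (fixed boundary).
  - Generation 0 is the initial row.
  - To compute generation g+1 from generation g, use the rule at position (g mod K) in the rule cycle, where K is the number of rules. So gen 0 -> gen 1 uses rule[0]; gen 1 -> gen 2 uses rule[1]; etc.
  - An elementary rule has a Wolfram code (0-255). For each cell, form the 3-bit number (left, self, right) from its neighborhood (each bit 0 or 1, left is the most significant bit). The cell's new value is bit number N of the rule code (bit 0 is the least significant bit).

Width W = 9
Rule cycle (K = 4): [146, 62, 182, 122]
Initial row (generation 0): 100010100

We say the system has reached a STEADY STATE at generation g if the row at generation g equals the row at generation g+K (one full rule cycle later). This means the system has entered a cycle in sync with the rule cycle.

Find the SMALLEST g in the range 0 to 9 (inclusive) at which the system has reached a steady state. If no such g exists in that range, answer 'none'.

Answer: 5

Derivation:
Gen 0: 100010100
Gen 1 (rule 146): 010100010
Gen 2 (rule 62): 111110111
Gen 3 (rule 182): 011101010
Gen 4 (rule 122): 110110101
Gen 5 (rule 146): 000000000
Gen 6 (rule 62): 000000000
Gen 7 (rule 182): 000000000
Gen 8 (rule 122): 000000000
Gen 9 (rule 146): 000000000
Gen 10 (rule 62): 000000000
Gen 11 (rule 182): 000000000
Gen 12 (rule 122): 000000000
Gen 13 (rule 146): 000000000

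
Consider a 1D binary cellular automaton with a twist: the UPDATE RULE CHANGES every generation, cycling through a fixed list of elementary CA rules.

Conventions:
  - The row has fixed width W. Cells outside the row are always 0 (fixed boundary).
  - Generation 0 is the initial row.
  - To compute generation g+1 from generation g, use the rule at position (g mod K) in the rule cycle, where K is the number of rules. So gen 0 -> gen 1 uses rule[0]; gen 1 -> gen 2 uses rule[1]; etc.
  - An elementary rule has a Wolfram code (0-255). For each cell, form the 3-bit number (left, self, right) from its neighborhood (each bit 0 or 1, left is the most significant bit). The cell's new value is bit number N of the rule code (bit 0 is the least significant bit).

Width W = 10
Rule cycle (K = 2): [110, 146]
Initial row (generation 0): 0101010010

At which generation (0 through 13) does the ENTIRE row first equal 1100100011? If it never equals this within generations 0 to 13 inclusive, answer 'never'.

Answer: 3

Derivation:
Gen 0: 0101010010
Gen 1 (rule 110): 1111110110
Gen 2 (rule 146): 0111100001
Gen 3 (rule 110): 1100100011
Gen 4 (rule 146): 0011010100
Gen 5 (rule 110): 0111111100
Gen 6 (rule 146): 1011111010
Gen 7 (rule 110): 1110001110
Gen 8 (rule 146): 0101010101
Gen 9 (rule 110): 1111111111
Gen 10 (rule 146): 0111111110
Gen 11 (rule 110): 1100000010
Gen 12 (rule 146): 0010000101
Gen 13 (rule 110): 0110001111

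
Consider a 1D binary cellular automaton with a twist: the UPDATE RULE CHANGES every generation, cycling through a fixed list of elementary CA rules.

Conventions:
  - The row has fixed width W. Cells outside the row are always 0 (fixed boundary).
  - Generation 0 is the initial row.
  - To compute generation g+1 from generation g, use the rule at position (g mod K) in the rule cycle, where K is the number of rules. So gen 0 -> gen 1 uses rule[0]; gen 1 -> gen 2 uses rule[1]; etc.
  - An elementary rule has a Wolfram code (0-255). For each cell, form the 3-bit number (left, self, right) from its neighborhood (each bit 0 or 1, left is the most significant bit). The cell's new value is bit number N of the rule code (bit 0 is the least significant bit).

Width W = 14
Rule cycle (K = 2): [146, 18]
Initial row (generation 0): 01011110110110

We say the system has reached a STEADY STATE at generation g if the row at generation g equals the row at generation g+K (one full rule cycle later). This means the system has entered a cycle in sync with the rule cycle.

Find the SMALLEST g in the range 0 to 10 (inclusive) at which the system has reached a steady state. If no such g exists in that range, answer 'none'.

Answer: none

Derivation:
Gen 0: 01011110110110
Gen 1 (rule 146): 10001100000001
Gen 2 (rule 18): 01010010000010
Gen 3 (rule 146): 10001101000101
Gen 4 (rule 18): 01010000101000
Gen 5 (rule 146): 10001001000100
Gen 6 (rule 18): 01010110101010
Gen 7 (rule 146): 10000000000001
Gen 8 (rule 18): 01000000000010
Gen 9 (rule 146): 10100000000101
Gen 10 (rule 18): 00010000001000
Gen 11 (rule 146): 00101000010100
Gen 12 (rule 18): 01000100100010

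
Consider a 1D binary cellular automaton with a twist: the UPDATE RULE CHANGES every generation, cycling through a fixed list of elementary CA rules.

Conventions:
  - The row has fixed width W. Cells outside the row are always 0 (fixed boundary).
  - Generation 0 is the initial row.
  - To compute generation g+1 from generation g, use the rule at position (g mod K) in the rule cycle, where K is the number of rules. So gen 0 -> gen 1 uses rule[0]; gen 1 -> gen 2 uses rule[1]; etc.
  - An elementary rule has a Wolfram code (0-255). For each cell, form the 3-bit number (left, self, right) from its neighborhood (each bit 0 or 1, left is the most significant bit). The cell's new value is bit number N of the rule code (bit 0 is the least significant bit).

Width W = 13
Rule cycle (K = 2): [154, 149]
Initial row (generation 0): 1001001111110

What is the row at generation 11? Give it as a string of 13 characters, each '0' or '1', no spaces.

Gen 0: 1001001111110
Gen 1 (rule 154): 0110111111101
Gen 2 (rule 149): 0000011111001
Gen 3 (rule 154): 0000111110110
Gen 4 (rule 149): 1110011100001
Gen 5 (rule 154): 1101111010010
Gen 6 (rule 149): 0000110011011
Gen 7 (rule 154): 0001101110010
Gen 8 (rule 149): 1100000101011
Gen 9 (rule 154): 1010001000010
Gen 10 (rule 149): 1011101111011
Gen 11 (rule 154): 0011001110010

Answer: 0011001110010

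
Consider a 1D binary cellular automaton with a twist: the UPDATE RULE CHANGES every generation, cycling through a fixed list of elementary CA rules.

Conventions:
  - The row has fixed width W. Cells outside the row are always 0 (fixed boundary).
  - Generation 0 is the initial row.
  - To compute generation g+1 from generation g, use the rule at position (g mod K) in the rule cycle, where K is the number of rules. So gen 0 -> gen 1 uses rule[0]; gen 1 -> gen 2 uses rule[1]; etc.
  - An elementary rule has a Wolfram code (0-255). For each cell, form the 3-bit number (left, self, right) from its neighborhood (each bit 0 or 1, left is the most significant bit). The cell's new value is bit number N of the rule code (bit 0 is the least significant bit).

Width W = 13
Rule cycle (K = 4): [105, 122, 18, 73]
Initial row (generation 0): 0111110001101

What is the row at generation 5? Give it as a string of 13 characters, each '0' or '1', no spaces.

Gen 0: 0111110001101
Gen 1 (rule 105): 0100010101110
Gen 2 (rule 122): 1010101011011
Gen 3 (rule 18): 0000000000000
Gen 4 (rule 73): 1111111111111
Gen 5 (rule 105): 1000000000001

Answer: 1000000000001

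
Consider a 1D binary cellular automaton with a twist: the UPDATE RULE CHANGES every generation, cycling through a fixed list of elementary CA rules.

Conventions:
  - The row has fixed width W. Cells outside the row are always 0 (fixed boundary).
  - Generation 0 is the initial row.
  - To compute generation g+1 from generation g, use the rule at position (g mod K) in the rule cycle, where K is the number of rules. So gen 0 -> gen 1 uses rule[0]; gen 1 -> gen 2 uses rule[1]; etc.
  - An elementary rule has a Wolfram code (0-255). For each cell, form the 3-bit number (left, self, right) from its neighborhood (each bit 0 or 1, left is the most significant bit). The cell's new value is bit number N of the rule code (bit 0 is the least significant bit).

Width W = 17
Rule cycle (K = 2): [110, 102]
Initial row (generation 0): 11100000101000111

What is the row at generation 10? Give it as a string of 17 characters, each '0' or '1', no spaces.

Answer: 01001000001010111

Derivation:
Gen 0: 11100000101000111
Gen 1 (rule 110): 10100001111001101
Gen 2 (rule 102): 11100010001010111
Gen 3 (rule 110): 10100110011111101
Gen 4 (rule 102): 11101010100000111
Gen 5 (rule 110): 10111111100001101
Gen 6 (rule 102): 11000000100010111
Gen 7 (rule 110): 11000001100111101
Gen 8 (rule 102): 01000010101000111
Gen 9 (rule 110): 11000111111001101
Gen 10 (rule 102): 01001000001010111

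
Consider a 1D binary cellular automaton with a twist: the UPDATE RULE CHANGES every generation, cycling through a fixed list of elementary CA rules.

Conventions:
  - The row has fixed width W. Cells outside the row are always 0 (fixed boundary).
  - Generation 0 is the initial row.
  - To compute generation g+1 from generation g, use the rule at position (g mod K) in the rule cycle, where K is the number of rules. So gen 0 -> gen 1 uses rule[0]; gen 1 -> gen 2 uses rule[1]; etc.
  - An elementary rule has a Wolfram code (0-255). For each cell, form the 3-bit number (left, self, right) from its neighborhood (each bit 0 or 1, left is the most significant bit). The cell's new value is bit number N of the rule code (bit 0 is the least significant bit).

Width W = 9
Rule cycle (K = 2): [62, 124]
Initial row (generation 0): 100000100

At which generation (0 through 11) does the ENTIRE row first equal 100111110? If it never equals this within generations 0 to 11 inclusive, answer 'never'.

Answer: 3

Derivation:
Gen 0: 100000100
Gen 1 (rule 62): 110001110
Gen 2 (rule 124): 111001011
Gen 3 (rule 62): 100111110
Gen 4 (rule 124): 110100011
Gen 5 (rule 62): 101110110
Gen 6 (rule 124): 111011111
Gen 7 (rule 62): 100110000
Gen 8 (rule 124): 110111000
Gen 9 (rule 62): 101100100
Gen 10 (rule 124): 111110110
Gen 11 (rule 62): 100001101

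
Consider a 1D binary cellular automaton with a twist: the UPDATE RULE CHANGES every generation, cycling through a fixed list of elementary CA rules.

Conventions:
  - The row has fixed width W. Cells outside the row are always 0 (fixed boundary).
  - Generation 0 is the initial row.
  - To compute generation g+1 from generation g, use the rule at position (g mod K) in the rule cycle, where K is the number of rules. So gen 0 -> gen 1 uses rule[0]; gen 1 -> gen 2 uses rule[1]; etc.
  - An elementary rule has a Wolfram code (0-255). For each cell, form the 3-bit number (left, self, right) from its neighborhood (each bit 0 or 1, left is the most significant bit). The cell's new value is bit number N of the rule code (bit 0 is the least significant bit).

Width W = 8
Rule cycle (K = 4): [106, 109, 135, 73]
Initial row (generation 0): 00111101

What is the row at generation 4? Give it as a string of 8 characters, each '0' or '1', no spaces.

Gen 0: 00111101
Gen 1 (rule 106): 01100110
Gen 2 (rule 109): 01100110
Gen 3 (rule 135): 10001000
Gen 4 (rule 73): 00100011

Answer: 00100011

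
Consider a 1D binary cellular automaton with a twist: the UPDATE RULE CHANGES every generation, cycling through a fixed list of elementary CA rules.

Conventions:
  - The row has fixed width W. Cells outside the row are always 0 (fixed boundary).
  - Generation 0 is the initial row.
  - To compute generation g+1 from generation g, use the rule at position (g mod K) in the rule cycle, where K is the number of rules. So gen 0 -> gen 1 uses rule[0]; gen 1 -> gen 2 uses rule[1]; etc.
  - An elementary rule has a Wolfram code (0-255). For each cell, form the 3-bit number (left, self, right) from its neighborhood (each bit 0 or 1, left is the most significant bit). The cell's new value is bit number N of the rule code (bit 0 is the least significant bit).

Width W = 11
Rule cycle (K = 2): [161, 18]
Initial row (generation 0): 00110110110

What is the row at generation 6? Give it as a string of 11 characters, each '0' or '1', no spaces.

Answer: 00101010100

Derivation:
Gen 0: 00110110110
Gen 1 (rule 161): 10001001000
Gen 2 (rule 18): 01010110100
Gen 3 (rule 161): 00101001001
Gen 4 (rule 18): 01000110110
Gen 5 (rule 161): 00010001000
Gen 6 (rule 18): 00101010100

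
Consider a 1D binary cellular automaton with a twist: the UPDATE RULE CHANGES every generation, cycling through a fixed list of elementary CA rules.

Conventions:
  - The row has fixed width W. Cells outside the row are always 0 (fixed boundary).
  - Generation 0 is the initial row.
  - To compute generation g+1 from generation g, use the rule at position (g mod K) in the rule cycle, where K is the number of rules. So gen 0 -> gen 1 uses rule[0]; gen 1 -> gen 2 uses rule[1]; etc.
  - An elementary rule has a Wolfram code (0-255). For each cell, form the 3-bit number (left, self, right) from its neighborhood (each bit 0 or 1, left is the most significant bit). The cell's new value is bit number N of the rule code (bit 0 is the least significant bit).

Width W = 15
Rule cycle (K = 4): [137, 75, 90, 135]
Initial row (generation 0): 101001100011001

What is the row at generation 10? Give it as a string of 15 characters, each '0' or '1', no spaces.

Gen 0: 101001100011001
Gen 1 (rule 137): 000001001010000
Gen 2 (rule 75): 111110010000111
Gen 3 (rule 90): 100011101001101
Gen 4 (rule 135): 101101001010001
Gen 5 (rule 137): 001000000000100
Gen 6 (rule 75): 110011111111001
Gen 7 (rule 90): 111110000001110
Gen 8 (rule 135): 011100111110100
Gen 9 (rule 137): 011000111100001
Gen 10 (rule 75): 111011100101110

Answer: 111011100101110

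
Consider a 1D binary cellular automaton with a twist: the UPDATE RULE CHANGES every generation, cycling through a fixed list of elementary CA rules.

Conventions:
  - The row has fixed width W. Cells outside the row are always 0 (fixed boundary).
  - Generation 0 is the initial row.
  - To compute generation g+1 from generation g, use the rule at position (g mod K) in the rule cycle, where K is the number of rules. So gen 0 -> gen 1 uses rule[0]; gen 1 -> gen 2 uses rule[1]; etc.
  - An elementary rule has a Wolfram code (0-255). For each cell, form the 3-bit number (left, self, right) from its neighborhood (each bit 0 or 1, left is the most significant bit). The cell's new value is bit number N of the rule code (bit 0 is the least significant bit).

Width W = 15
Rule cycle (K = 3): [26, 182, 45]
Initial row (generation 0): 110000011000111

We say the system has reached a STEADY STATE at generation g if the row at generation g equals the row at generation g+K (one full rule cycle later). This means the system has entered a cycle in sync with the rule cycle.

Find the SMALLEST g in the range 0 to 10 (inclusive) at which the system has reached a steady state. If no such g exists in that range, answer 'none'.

Gen 0: 110000011000111
Gen 1 (rule 26): 101000110101100
Gen 2 (rule 182): 111101001110010
Gen 3 (rule 45): 100011001000010
Gen 4 (rule 26): 010110110100101
Gen 5 (rule 182): 111001001111111
Gen 6 (rule 45): 100001001000000
Gen 7 (rule 26): 010010110100000
Gen 8 (rule 182): 111111001110000
Gen 9 (rule 45): 100000001000111
Gen 10 (rule 26): 010000010101100
Gen 11 (rule 182): 111000111110010
Gen 12 (rule 45): 100010100000010
Gen 13 (rule 26): 010100010000101

Answer: none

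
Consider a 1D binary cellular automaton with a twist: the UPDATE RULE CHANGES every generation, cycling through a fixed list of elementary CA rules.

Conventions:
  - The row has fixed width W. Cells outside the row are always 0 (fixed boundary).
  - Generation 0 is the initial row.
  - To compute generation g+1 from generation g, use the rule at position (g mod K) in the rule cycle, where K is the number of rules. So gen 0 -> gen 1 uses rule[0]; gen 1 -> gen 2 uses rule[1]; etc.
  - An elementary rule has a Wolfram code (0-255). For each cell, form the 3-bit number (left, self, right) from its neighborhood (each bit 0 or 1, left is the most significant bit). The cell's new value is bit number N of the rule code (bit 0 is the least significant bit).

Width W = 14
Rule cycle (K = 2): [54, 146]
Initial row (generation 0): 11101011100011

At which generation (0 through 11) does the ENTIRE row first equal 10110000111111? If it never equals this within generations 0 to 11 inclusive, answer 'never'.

Gen 0: 11101011100011
Gen 1 (rule 54): 00011100010100
Gen 2 (rule 146): 00101010100010
Gen 3 (rule 54): 01111111110111
Gen 4 (rule 146): 10111111100010
Gen 5 (rule 54): 11000000010111
Gen 6 (rule 146): 00100000100010
Gen 7 (rule 54): 01110001110111
Gen 8 (rule 146): 10101010100010
Gen 9 (rule 54): 11111111110111
Gen 10 (rule 146): 01111111100010
Gen 11 (rule 54): 10000000010111

Answer: never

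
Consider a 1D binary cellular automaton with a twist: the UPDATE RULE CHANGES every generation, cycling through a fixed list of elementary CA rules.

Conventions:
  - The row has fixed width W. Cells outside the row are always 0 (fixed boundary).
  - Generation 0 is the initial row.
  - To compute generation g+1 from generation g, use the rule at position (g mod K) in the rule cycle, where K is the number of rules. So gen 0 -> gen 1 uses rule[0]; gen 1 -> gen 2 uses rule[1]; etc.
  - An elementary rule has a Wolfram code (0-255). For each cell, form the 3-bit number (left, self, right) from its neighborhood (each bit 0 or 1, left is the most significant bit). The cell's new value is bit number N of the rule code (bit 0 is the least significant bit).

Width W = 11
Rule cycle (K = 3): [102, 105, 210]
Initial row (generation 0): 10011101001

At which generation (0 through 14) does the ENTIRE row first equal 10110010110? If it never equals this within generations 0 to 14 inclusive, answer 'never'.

Answer: never

Derivation:
Gen 0: 10011101001
Gen 1 (rule 102): 10100111011
Gen 2 (rule 105): 01000101111
Gen 3 (rule 210): 10101000111
Gen 4 (rule 102): 11111001001
Gen 5 (rule 105): 10001000000
Gen 6 (rule 210): 01010100000
Gen 7 (rule 102): 11111100000
Gen 8 (rule 105): 10000101111
Gen 9 (rule 210): 01001000111
Gen 10 (rule 102): 11011001001
Gen 11 (rule 105): 11111000000
Gen 12 (rule 210): 01111100000
Gen 13 (rule 102): 10000100000
Gen 14 (rule 105): 00110001111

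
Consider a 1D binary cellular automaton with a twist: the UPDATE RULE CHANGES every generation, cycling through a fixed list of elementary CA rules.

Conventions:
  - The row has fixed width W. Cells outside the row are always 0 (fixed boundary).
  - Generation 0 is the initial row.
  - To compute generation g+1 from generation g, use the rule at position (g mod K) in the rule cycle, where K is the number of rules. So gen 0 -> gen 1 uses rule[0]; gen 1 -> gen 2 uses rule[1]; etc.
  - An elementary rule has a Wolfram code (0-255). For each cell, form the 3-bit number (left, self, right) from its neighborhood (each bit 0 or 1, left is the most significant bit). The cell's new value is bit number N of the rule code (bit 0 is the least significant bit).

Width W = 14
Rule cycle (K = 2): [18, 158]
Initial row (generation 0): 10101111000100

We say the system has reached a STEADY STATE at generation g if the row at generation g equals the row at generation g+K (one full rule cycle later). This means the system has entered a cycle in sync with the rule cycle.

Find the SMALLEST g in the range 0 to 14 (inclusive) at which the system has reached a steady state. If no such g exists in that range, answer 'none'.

Answer: 11

Derivation:
Gen 0: 10101111000100
Gen 1 (rule 18): 00000000101010
Gen 2 (rule 158): 00000001101011
Gen 3 (rule 18): 00000010000000
Gen 4 (rule 158): 00000111000000
Gen 5 (rule 18): 00001000100000
Gen 6 (rule 158): 00011101110000
Gen 7 (rule 18): 00100000001000
Gen 8 (rule 158): 01110000011100
Gen 9 (rule 18): 10001000100010
Gen 10 (rule 158): 11011101110111
Gen 11 (rule 18): 00000000000000
Gen 12 (rule 158): 00000000000000
Gen 13 (rule 18): 00000000000000
Gen 14 (rule 158): 00000000000000
Gen 15 (rule 18): 00000000000000
Gen 16 (rule 158): 00000000000000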